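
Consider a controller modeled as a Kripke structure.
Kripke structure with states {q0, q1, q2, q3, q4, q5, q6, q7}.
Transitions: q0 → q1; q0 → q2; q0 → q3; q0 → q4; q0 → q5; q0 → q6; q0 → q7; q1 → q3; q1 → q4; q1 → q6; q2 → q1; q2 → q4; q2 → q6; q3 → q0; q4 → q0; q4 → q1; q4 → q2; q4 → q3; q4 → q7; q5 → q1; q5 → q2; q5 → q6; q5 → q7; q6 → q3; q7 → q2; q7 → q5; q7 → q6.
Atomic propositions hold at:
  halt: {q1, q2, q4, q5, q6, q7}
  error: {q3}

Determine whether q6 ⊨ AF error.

AF error: least fixpoint, start Z0 = {q3}, add states with every successor in Z. Z1 = {q3, q6}; fixed.
Sat(AF error) = {q3, q6}
q6 ∈ Sat(AF error) = {q3, q6}, so the formula holds at q6.

Yes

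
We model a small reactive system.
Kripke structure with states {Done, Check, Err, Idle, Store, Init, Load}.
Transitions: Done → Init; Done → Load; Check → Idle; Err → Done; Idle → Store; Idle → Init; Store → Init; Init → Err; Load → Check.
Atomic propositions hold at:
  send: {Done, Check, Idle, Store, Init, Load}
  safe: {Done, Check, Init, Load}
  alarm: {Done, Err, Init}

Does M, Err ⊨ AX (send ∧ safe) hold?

Yes

Sat(send ∧ safe) = {Done, Check, Init, Load}
Sat(AX (send ∧ safe)) = {s : every successor in {Done, Check, Init, Load}} = {Done, Err, Store, Load}
Err ∈ Sat(AX (send ∧ safe)) = {Done, Err, Store, Load}, so the formula holds at Err.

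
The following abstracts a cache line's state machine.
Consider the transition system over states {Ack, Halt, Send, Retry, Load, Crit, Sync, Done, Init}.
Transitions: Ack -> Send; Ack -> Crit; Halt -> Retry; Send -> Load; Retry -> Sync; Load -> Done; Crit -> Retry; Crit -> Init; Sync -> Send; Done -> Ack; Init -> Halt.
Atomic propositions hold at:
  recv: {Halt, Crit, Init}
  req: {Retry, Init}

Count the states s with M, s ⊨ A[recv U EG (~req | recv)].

5

Sat(~req) = {Ack, Halt, Send, Load, Crit, Sync, Done}
Sat(~req | recv) = {Ack, Halt, Send, Load, Crit, Sync, Done, Init}
EG (~req | recv): greatest fixpoint, start Z0 = {Ack, Halt, Send, Load, Crit, Sync, Done, Init}, keep only states in Sat with some successor in Z. Z1 = {Ack, Send, Load, Crit, Sync, Done, Init}; Z2 = {Ack, Send, Load, Crit, Sync, Done}; Z3 = {Ack, Send, Load, Sync, Done}; fixed.
Sat(EG (~req | recv)) = {Ack, Send, Load, Sync, Done}
A[recv U EG (~req | recv)]: least fixpoint, start Z0 = Sat(EG (~req | recv)) = {Ack, Send, Load, Sync, Done}, add states in Sat(recv) with every successor in Z. Already a fixed point.
Sat(A[recv U EG (~req | recv)]) = {Ack, Send, Load, Sync, Done}
|Sat(A[recv U EG (~req | recv)])| = |{Ack, Send, Load, Sync, Done}| = 5.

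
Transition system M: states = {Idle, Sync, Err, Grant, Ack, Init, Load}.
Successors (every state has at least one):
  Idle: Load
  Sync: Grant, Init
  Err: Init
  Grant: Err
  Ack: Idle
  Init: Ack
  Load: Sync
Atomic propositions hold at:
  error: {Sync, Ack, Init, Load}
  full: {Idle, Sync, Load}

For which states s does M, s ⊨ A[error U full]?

{Idle, Sync, Ack, Init, Load}

A[error U full]: least fixpoint, start Z0 = Sat(full) = {Idle, Sync, Load}, add states in Sat(error) with every successor in Z. Z1 = {Idle, Sync, Ack, Load}; Z2 = {Idle, Sync, Ack, Init, Load}; fixed.
Sat(A[error U full]) = {Idle, Sync, Ack, Init, Load}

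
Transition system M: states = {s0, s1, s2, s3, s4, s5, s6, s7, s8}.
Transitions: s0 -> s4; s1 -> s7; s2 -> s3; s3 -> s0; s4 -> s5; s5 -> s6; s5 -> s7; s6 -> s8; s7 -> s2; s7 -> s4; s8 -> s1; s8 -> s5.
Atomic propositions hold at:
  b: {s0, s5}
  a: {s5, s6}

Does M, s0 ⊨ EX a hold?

Sat(EX a) = {s : some successor in {s5, s6}} = {s4, s5, s8}
s0 ∉ Sat(EX a) = {s4, s5, s8}, so the formula does not hold at s0.

No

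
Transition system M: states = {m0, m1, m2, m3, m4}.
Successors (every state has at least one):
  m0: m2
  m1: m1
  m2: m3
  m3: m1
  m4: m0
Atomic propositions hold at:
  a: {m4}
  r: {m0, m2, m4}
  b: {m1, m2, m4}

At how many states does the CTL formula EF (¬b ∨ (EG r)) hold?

4

Sat(¬b) = {m0, m3}
EG r: greatest fixpoint, start Z0 = {m0, m2, m4}, keep only states in Sat with some successor in Z. Z1 = {m0, m4}; Z2 = {m4}; Z3 = ∅; fixed.
Sat(EG r) = ∅
Sat(¬b ∨ (EG r)) = {m0, m3}
EF (¬b ∨ (EG r)): least fixpoint, start Z0 = {m0, m3}, add states with some successor in Z. Z1 = {m0, m2, m3, m4}; fixed.
Sat(EF (¬b ∨ (EG r))) = {m0, m2, m3, m4}
|Sat(EF (¬b ∨ (EG r)))| = |{m0, m2, m3, m4}| = 4.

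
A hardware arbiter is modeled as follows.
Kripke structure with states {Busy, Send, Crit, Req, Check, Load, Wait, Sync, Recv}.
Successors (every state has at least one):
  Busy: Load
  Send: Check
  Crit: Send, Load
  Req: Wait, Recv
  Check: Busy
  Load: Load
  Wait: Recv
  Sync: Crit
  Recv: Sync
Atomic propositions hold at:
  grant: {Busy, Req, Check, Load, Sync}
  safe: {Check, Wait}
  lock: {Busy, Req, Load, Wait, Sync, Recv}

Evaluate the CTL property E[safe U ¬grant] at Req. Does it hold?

No

Sat(¬grant) = {Send, Crit, Wait, Recv}
E[safe U ¬grant]: least fixpoint, start Z0 = Sat(¬grant) = {Send, Crit, Wait, Recv}, add states in Sat(safe) with some successor in Z. Already a fixed point.
Sat(E[safe U ¬grant]) = {Send, Crit, Wait, Recv}
Req ∉ Sat(E[safe U ¬grant]) = {Send, Crit, Wait, Recv}, so the formula does not hold at Req.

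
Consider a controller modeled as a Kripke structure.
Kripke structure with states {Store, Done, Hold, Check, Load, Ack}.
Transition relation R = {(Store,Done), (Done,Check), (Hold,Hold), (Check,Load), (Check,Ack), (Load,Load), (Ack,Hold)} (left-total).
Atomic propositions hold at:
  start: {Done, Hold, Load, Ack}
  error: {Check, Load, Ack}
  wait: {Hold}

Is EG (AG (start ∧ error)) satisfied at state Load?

Sat(start ∧ error) = {Load, Ack}
AG (start ∧ error): greatest fixpoint, start Z0 = {Load, Ack}, keep only states in Sat with every successor in Z. Z1 = {Load}; fixed.
Sat(AG (start ∧ error)) = {Load}
EG (AG (start ∧ error)): greatest fixpoint, start Z0 = {Load}, keep only states in Sat with some successor in Z. Already a fixed point.
Sat(EG (AG (start ∧ error))) = {Load}
Load ∈ Sat(EG (AG (start ∧ error))) = {Load}, so the formula holds at Load.

Yes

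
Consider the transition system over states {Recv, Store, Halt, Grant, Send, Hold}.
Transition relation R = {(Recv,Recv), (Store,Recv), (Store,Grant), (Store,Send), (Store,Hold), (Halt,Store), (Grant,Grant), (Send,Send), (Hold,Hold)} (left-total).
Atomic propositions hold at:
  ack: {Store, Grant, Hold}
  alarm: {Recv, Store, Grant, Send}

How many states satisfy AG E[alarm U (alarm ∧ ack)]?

Sat(alarm ∧ ack) = {Store, Grant}
E[alarm U (alarm ∧ ack)]: least fixpoint, start Z0 = Sat((alarm ∧ ack)) = {Store, Grant}, add states in Sat(alarm) with some successor in Z. Already a fixed point.
Sat(E[alarm U (alarm ∧ ack)]) = {Store, Grant}
AG E[alarm U (alarm ∧ ack)]: greatest fixpoint, start Z0 = {Store, Grant}, keep only states in Sat with every successor in Z. Z1 = {Grant}; fixed.
Sat(AG E[alarm U (alarm ∧ ack)]) = {Grant}
|Sat(AG E[alarm U (alarm ∧ ack)])| = |{Grant}| = 1.

1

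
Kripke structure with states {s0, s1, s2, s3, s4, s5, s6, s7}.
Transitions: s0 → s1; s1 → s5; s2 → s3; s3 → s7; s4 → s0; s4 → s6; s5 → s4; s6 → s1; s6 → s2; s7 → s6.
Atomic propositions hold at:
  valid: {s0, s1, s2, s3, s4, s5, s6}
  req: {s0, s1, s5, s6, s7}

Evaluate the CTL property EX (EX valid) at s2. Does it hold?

Sat(EX valid) = {s : some successor in {s0, s1, s2, s3, s4, s5, s6}} = {s0, s1, s2, s4, s5, s6, s7}
Sat(EX (EX valid)) = {s : some successor in {s0, s1, s2, s4, s5, s6, s7}} = {s0, s1, s3, s4, s5, s6, s7}
s2 ∉ Sat(EX (EX valid)) = {s0, s1, s3, s4, s5, s6, s7}, so the formula does not hold at s2.

No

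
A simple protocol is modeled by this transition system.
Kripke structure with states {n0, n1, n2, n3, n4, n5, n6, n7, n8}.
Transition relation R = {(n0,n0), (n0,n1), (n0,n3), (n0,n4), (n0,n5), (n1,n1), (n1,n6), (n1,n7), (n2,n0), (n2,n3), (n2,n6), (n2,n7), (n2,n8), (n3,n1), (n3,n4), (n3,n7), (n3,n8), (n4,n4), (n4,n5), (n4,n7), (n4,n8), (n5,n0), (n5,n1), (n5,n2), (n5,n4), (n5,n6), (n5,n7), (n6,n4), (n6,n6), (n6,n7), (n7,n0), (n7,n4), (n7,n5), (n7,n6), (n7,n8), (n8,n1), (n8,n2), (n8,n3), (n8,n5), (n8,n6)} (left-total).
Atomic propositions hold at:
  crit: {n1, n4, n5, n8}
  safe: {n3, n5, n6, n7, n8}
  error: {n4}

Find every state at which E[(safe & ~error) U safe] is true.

{n3, n5, n6, n7, n8}

Sat(~error) = {n0, n1, n2, n3, n5, n6, n7, n8}
Sat(safe & ~error) = {n3, n5, n6, n7, n8}
E[(safe & ~error) U safe]: least fixpoint, start Z0 = Sat(safe) = {n3, n5, n6, n7, n8}, add states in Sat(safe & ~error) with some successor in Z. Already a fixed point.
Sat(E[(safe & ~error) U safe]) = {n3, n5, n6, n7, n8}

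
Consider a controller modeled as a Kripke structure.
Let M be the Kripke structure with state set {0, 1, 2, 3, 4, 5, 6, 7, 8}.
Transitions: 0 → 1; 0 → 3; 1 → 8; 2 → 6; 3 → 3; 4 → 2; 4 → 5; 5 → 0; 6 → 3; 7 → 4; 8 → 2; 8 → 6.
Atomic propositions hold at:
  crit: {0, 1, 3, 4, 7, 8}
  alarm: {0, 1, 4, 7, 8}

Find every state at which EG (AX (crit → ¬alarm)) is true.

{2, 3, 4, 6, 8}

Sat(¬alarm) = {2, 3, 5, 6}
Sat(crit → ¬alarm) = {2, 3, 5, 6}
Sat(AX (crit → ¬alarm)) = {s : every successor in {2, 3, 5, 6}} = {2, 3, 4, 6, 8}
EG (AX (crit → ¬alarm)): greatest fixpoint, start Z0 = {2, 3, 4, 6, 8}, keep only states in Sat with some successor in Z. Already a fixed point.
Sat(EG (AX (crit → ¬alarm))) = {2, 3, 4, 6, 8}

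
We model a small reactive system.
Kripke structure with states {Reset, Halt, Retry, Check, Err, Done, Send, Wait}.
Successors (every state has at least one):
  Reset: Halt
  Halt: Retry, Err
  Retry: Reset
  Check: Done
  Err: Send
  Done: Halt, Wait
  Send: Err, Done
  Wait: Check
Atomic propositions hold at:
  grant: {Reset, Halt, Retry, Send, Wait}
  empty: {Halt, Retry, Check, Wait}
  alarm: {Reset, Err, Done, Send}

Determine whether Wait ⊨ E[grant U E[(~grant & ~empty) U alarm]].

Sat(~grant) = {Check, Err, Done}
Sat(~empty) = {Reset, Err, Done, Send}
Sat(~grant & ~empty) = {Err, Done}
E[(~grant & ~empty) U alarm]: least fixpoint, start Z0 = Sat(alarm) = {Reset, Err, Done, Send}, add states in Sat(~grant & ~empty) with some successor in Z. Already a fixed point.
Sat(E[(~grant & ~empty) U alarm]) = {Reset, Err, Done, Send}
E[grant U E[(~grant & ~empty) U alarm]]: least fixpoint, start Z0 = Sat(E[(~grant & ~empty) U alarm]) = {Reset, Err, Done, Send}, add states in Sat(grant) with some successor in Z. Z1 = {Reset, Halt, Retry, Err, Done, Send}; fixed.
Sat(E[grant U E[(~grant & ~empty) U alarm]]) = {Reset, Halt, Retry, Err, Done, Send}
Wait ∉ Sat(E[grant U E[(~grant & ~empty) U alarm]]) = {Reset, Halt, Retry, Err, Done, Send}, so the formula does not hold at Wait.

No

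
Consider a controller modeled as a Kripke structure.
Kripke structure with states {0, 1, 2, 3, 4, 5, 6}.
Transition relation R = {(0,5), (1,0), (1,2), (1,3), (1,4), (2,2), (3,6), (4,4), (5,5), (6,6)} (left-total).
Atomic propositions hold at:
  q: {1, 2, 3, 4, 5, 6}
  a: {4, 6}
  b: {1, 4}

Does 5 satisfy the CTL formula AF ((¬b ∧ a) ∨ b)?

Sat(¬b) = {0, 2, 3, 5, 6}
Sat(¬b ∧ a) = {6}
Sat((¬b ∧ a) ∨ b) = {1, 4, 6}
AF ((¬b ∧ a) ∨ b): least fixpoint, start Z0 = {1, 4, 6}, add states with every successor in Z. Z1 = {1, 3, 4, 6}; fixed.
Sat(AF ((¬b ∧ a) ∨ b)) = {1, 3, 4, 6}
5 ∉ Sat(AF ((¬b ∧ a) ∨ b)) = {1, 3, 4, 6}, so the formula does not hold at 5.

No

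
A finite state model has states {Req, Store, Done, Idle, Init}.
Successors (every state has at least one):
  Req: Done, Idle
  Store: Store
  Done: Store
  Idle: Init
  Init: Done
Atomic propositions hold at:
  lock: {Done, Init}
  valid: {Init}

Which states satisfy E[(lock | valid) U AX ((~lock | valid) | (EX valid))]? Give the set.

{Store, Done, Idle, Init}

Sat(lock | valid) = {Done, Init}
Sat(~lock) = {Req, Store, Idle}
Sat(~lock | valid) = {Req, Store, Idle, Init}
Sat(EX valid) = {s : some successor in {Init}} = {Idle}
Sat((~lock | valid) | (EX valid)) = {Req, Store, Idle, Init}
Sat(AX ((~lock | valid) | (EX valid))) = {s : every successor in {Req, Store, Idle, Init}} = {Store, Done, Idle}
E[(lock | valid) U AX ((~lock | valid) | (EX valid))]: least fixpoint, start Z0 = Sat(AX ((~lock | valid) | (EX valid))) = {Store, Done, Idle}, add states in Sat(lock | valid) with some successor in Z. Z1 = {Store, Done, Idle, Init}; fixed.
Sat(E[(lock | valid) U AX ((~lock | valid) | (EX valid))]) = {Store, Done, Idle, Init}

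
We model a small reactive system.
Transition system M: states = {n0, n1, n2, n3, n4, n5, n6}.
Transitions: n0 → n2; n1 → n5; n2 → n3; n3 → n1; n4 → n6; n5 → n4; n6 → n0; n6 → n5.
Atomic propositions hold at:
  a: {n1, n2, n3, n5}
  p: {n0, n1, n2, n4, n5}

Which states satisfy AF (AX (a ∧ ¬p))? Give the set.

{n0, n2}

Sat(¬p) = {n3, n6}
Sat(a ∧ ¬p) = {n3}
Sat(AX (a ∧ ¬p)) = {s : every successor in {n3}} = {n2}
AF (AX (a ∧ ¬p)): least fixpoint, start Z0 = {n2}, add states with every successor in Z. Z1 = {n0, n2}; fixed.
Sat(AF (AX (a ∧ ¬p))) = {n0, n2}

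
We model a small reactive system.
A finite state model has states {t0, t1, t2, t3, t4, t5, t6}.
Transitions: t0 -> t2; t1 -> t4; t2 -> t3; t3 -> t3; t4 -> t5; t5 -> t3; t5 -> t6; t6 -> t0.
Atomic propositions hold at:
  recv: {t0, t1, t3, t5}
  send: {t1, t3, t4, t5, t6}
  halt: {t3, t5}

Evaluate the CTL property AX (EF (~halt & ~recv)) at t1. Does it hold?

Yes

Sat(~halt) = {t0, t1, t2, t4, t6}
Sat(~recv) = {t2, t4, t6}
Sat(~halt & ~recv) = {t2, t4, t6}
EF (~halt & ~recv): least fixpoint, start Z0 = {t2, t4, t6}, add states with some successor in Z. Z1 = {t0, t1, t2, t4, t5, t6}; fixed.
Sat(EF (~halt & ~recv)) = {t0, t1, t2, t4, t5, t6}
Sat(AX (EF (~halt & ~recv))) = {s : every successor in {t0, t1, t2, t4, t5, t6}} = {t0, t1, t4, t6}
t1 ∈ Sat(AX (EF (~halt & ~recv))) = {t0, t1, t4, t6}, so the formula holds at t1.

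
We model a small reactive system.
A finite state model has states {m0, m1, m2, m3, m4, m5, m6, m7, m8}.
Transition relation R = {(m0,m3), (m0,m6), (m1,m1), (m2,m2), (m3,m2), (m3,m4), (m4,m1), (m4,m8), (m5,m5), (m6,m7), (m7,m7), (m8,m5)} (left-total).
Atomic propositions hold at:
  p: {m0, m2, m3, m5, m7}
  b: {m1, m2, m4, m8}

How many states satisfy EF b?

6

EF b: least fixpoint, start Z0 = {m1, m2, m4, m8}, add states with some successor in Z. Z1 = {m1, m2, m3, m4, m8}; Z2 = {m0, m1, m2, m3, m4, m8}; fixed.
Sat(EF b) = {m0, m1, m2, m3, m4, m8}
|Sat(EF b)| = |{m0, m1, m2, m3, m4, m8}| = 6.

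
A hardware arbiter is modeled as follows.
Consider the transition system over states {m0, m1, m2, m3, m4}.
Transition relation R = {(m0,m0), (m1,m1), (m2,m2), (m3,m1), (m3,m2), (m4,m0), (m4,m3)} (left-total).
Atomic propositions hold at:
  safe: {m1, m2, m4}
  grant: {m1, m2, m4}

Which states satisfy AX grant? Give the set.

{m1, m2, m3}

Sat(AX grant) = {s : every successor in {m1, m2, m4}} = {m1, m2, m3}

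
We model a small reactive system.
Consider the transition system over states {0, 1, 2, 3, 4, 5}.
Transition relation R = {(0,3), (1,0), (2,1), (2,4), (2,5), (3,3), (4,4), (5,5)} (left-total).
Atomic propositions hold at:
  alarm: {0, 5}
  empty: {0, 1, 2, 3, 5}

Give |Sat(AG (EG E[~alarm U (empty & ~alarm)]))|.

Sat(~alarm) = {1, 2, 3, 4}
Sat(empty & ~alarm) = {1, 2, 3}
E[~alarm U (empty & ~alarm)]: least fixpoint, start Z0 = Sat((empty & ~alarm)) = {1, 2, 3}, add states in Sat(~alarm) with some successor in Z. Already a fixed point.
Sat(E[~alarm U (empty & ~alarm)]) = {1, 2, 3}
EG E[~alarm U (empty & ~alarm)]: greatest fixpoint, start Z0 = {1, 2, 3}, keep only states in Sat with some successor in Z. Z1 = {2, 3}; Z2 = {3}; fixed.
Sat(EG E[~alarm U (empty & ~alarm)]) = {3}
AG (EG E[~alarm U (empty & ~alarm)]): greatest fixpoint, start Z0 = {3}, keep only states in Sat with every successor in Z. Already a fixed point.
Sat(AG (EG E[~alarm U (empty & ~alarm)])) = {3}
|Sat(AG (EG E[~alarm U (empty & ~alarm)]))| = |{3}| = 1.

1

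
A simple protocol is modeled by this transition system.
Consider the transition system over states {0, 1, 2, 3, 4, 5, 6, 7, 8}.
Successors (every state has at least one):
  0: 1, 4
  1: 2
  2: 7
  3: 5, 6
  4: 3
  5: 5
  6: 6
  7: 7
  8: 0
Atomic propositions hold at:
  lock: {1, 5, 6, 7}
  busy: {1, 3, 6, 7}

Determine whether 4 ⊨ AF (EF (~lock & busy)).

Sat(~lock) = {0, 2, 3, 4, 8}
Sat(~lock & busy) = {3}
EF (~lock & busy): least fixpoint, start Z0 = {3}, add states with some successor in Z. Z1 = {3, 4}; Z2 = {0, 3, 4}; Z3 = {0, 3, 4, 8}; fixed.
Sat(EF (~lock & busy)) = {0, 3, 4, 8}
AF (EF (~lock & busy)): least fixpoint, start Z0 = {0, 3, 4, 8}, add states with every successor in Z. Already a fixed point.
Sat(AF (EF (~lock & busy))) = {0, 3, 4, 8}
4 ∈ Sat(AF (EF (~lock & busy))) = {0, 3, 4, 8}, so the formula holds at 4.

Yes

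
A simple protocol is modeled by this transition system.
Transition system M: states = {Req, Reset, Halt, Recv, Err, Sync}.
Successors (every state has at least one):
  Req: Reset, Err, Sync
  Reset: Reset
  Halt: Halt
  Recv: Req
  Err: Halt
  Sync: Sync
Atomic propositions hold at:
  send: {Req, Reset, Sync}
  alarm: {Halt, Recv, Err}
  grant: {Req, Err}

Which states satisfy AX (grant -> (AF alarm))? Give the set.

AF alarm: least fixpoint, start Z0 = {Halt, Recv, Err}, add states with every successor in Z. Already a fixed point.
Sat(AF alarm) = {Halt, Recv, Err}
Sat(grant -> (AF alarm)) = {Reset, Halt, Recv, Err, Sync}
Sat(AX (grant -> (AF alarm))) = {s : every successor in {Reset, Halt, Recv, Err, Sync}} = {Req, Reset, Halt, Err, Sync}

{Req, Reset, Halt, Err, Sync}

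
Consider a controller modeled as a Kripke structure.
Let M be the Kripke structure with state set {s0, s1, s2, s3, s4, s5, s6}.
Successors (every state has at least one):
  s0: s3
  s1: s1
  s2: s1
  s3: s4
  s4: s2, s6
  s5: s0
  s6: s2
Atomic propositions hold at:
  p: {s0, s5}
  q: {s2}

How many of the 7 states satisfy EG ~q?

Sat(~q) = {s0, s1, s3, s4, s5, s6}
EG ~q: greatest fixpoint, start Z0 = {s0, s1, s3, s4, s5, s6}, keep only states in Sat with some successor in Z. Z1 = {s0, s1, s3, s4, s5}; Z2 = {s0, s1, s3, s5}; Z3 = {s0, s1, s5}; Z4 = {s1, s5}; Z5 = {s1}; fixed.
Sat(EG ~q) = {s1}
|Sat(EG ~q)| = |{s1}| = 1.

1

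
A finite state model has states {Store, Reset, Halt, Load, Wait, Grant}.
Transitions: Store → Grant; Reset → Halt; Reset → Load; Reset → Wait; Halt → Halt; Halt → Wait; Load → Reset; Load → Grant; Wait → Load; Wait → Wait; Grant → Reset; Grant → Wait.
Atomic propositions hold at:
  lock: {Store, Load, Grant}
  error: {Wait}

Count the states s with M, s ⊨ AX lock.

1

Sat(AX lock) = {s : every successor in {Store, Load, Grant}} = {Store}
|Sat(AX lock)| = |{Store}| = 1.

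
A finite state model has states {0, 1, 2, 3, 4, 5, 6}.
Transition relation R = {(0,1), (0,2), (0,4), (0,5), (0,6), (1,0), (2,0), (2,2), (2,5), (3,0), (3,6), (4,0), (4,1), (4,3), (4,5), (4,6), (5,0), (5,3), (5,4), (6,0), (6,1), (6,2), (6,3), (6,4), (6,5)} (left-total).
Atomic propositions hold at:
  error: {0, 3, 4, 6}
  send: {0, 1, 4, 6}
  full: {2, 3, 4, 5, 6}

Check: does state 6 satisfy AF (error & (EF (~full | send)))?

Sat(~full) = {0, 1}
Sat(~full | send) = {0, 1, 4, 6}
EF (~full | send): least fixpoint, start Z0 = {0, 1, 4, 6}, add states with some successor in Z. Z1 = {0, 1, 2, 3, 4, 5, 6}; fixed.
Sat(EF (~full | send)) = {0, 1, 2, 3, 4, 5, 6}
Sat(error & (EF (~full | send))) = {0, 3, 4, 6}
AF (error & (EF (~full | send))): least fixpoint, start Z0 = {0, 3, 4, 6}, add states with every successor in Z. Z1 = {0, 1, 3, 4, 5, 6}; fixed.
Sat(AF (error & (EF (~full | send)))) = {0, 1, 3, 4, 5, 6}
6 ∈ Sat(AF (error & (EF (~full | send)))) = {0, 1, 3, 4, 5, 6}, so the formula holds at 6.

Yes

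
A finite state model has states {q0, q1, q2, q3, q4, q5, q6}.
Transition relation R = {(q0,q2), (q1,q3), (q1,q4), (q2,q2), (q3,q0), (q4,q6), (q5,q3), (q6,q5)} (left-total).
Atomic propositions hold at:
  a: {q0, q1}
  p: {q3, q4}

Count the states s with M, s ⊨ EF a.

6

EF a: least fixpoint, start Z0 = {q0, q1}, add states with some successor in Z. Z1 = {q0, q1, q3}; Z2 = {q0, q1, q3, q5}; Z3 = {q0, q1, q3, q5, q6}; Z4 = {q0, q1, q3, q4, q5, q6}; fixed.
Sat(EF a) = {q0, q1, q3, q4, q5, q6}
|Sat(EF a)| = |{q0, q1, q3, q4, q5, q6}| = 6.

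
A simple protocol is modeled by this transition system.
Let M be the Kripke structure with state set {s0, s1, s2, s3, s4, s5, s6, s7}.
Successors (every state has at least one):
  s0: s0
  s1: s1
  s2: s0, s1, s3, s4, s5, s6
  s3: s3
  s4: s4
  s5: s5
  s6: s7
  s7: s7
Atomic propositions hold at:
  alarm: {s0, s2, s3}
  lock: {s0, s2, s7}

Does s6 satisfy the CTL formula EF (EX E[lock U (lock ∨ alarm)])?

Yes

Sat(lock ∨ alarm) = {s0, s2, s3, s7}
E[lock U (lock ∨ alarm)]: least fixpoint, start Z0 = Sat((lock ∨ alarm)) = {s0, s2, s3, s7}, add states in Sat(lock) with some successor in Z. Already a fixed point.
Sat(E[lock U (lock ∨ alarm)]) = {s0, s2, s3, s7}
Sat(EX E[lock U (lock ∨ alarm)]) = {s : some successor in {s0, s2, s3, s7}} = {s0, s2, s3, s6, s7}
EF (EX E[lock U (lock ∨ alarm)]): least fixpoint, start Z0 = {s0, s2, s3, s6, s7}, add states with some successor in Z. Already a fixed point.
Sat(EF (EX E[lock U (lock ∨ alarm)])) = {s0, s2, s3, s6, s7}
s6 ∈ Sat(EF (EX E[lock U (lock ∨ alarm)])) = {s0, s2, s3, s6, s7}, so the formula holds at s6.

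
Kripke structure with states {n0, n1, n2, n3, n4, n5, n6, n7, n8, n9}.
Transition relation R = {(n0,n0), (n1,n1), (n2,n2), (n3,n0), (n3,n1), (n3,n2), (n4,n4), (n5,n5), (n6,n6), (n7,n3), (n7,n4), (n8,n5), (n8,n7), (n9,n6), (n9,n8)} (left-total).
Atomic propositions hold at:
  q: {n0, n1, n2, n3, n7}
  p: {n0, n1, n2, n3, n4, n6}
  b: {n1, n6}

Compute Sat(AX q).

{n0, n1, n2, n3}

Sat(AX q) = {s : every successor in {n0, n1, n2, n3, n7}} = {n0, n1, n2, n3}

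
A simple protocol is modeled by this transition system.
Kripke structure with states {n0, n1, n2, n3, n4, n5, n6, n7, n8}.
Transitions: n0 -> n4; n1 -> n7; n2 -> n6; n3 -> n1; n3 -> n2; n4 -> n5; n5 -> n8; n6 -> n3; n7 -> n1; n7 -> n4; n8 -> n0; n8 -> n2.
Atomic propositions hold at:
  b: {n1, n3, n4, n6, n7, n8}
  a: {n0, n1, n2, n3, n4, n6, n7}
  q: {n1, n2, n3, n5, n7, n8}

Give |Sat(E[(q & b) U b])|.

6

Sat(q & b) = {n1, n3, n7, n8}
E[(q & b) U b]: least fixpoint, start Z0 = Sat(b) = {n1, n3, n4, n6, n7, n8}, add states in Sat(q & b) with some successor in Z. Already a fixed point.
Sat(E[(q & b) U b]) = {n1, n3, n4, n6, n7, n8}
|Sat(E[(q & b) U b])| = |{n1, n3, n4, n6, n7, n8}| = 6.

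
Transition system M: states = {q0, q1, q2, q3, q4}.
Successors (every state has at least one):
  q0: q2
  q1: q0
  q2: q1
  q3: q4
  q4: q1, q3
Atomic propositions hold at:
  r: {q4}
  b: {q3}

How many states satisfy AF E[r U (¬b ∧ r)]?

Sat(¬b) = {q0, q1, q2, q4}
Sat(¬b ∧ r) = {q4}
E[r U (¬b ∧ r)]: least fixpoint, start Z0 = Sat((¬b ∧ r)) = {q4}, add states in Sat(r) with some successor in Z. Already a fixed point.
Sat(E[r U (¬b ∧ r)]) = {q4}
AF E[r U (¬b ∧ r)]: least fixpoint, start Z0 = {q4}, add states with every successor in Z. Z1 = {q3, q4}; fixed.
Sat(AF E[r U (¬b ∧ r)]) = {q3, q4}
|Sat(AF E[r U (¬b ∧ r)])| = |{q3, q4}| = 2.

2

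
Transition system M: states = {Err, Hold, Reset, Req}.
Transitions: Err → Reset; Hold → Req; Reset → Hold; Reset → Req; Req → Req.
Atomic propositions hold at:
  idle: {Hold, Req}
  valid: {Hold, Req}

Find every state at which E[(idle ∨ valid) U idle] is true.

Sat(idle ∨ valid) = {Hold, Req}
E[(idle ∨ valid) U idle]: least fixpoint, start Z0 = Sat(idle) = {Hold, Req}, add states in Sat(idle ∨ valid) with some successor in Z. Already a fixed point.
Sat(E[(idle ∨ valid) U idle]) = {Hold, Req}

{Hold, Req}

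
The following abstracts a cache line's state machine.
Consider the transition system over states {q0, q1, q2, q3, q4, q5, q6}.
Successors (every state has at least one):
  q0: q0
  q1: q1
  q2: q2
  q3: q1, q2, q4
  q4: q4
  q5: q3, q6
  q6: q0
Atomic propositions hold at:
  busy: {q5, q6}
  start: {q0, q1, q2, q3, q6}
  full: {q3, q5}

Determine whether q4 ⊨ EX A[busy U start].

No

A[busy U start]: least fixpoint, start Z0 = Sat(start) = {q0, q1, q2, q3, q6}, add states in Sat(busy) with every successor in Z. Z1 = {q0, q1, q2, q3, q5, q6}; fixed.
Sat(A[busy U start]) = {q0, q1, q2, q3, q5, q6}
Sat(EX A[busy U start]) = {s : some successor in {q0, q1, q2, q3, q5, q6}} = {q0, q1, q2, q3, q5, q6}
q4 ∉ Sat(EX A[busy U start]) = {q0, q1, q2, q3, q5, q6}, so the formula does not hold at q4.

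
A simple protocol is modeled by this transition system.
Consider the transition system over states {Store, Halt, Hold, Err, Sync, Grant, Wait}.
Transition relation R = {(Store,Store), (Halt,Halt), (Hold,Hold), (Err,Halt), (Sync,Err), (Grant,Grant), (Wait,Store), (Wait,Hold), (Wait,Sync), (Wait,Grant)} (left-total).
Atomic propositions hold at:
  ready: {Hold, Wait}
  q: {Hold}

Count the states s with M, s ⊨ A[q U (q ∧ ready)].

1

Sat(q ∧ ready) = {Hold}
A[q U (q ∧ ready)]: least fixpoint, start Z0 = Sat((q ∧ ready)) = {Hold}, add states in Sat(q) with every successor in Z. Already a fixed point.
Sat(A[q U (q ∧ ready)]) = {Hold}
|Sat(A[q U (q ∧ ready)])| = |{Hold}| = 1.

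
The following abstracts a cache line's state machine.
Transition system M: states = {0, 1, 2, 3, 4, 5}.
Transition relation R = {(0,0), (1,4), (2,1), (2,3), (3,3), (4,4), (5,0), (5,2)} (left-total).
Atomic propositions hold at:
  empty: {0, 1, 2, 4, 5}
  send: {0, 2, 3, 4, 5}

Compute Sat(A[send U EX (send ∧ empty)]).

Sat(send ∧ empty) = {0, 2, 4, 5}
Sat(EX (send ∧ empty)) = {s : some successor in {0, 2, 4, 5}} = {0, 1, 4, 5}
A[send U EX (send ∧ empty)]: least fixpoint, start Z0 = Sat(EX (send ∧ empty)) = {0, 1, 4, 5}, add states in Sat(send) with every successor in Z. Already a fixed point.
Sat(A[send U EX (send ∧ empty)]) = {0, 1, 4, 5}

{0, 1, 4, 5}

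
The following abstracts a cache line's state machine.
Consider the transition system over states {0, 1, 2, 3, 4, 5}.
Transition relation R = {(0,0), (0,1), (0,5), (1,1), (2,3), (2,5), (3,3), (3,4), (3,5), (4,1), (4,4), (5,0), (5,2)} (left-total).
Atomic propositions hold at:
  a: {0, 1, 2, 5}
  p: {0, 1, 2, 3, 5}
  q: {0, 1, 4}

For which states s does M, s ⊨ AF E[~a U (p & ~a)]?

{3}

Sat(~a) = {3, 4}
Sat(p & ~a) = {3}
E[~a U (p & ~a)]: least fixpoint, start Z0 = Sat((p & ~a)) = {3}, add states in Sat(~a) with some successor in Z. Already a fixed point.
Sat(E[~a U (p & ~a)]) = {3}
AF E[~a U (p & ~a)]: least fixpoint, start Z0 = {3}, add states with every successor in Z. Already a fixed point.
Sat(AF E[~a U (p & ~a)]) = {3}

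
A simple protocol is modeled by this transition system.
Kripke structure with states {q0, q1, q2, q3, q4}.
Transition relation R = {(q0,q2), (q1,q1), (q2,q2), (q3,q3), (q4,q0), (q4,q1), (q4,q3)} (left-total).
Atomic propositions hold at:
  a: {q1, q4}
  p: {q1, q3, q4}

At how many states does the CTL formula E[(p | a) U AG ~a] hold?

Sat(p | a) = {q1, q3, q4}
Sat(~a) = {q0, q2, q3}
AG ~a: greatest fixpoint, start Z0 = {q0, q2, q3}, keep only states in Sat with every successor in Z. Already a fixed point.
Sat(AG ~a) = {q0, q2, q3}
E[(p | a) U AG ~a]: least fixpoint, start Z0 = Sat(AG ~a) = {q0, q2, q3}, add states in Sat(p | a) with some successor in Z. Z1 = {q0, q2, q3, q4}; fixed.
Sat(E[(p | a) U AG ~a]) = {q0, q2, q3, q4}
|Sat(E[(p | a) U AG ~a])| = |{q0, q2, q3, q4}| = 4.

4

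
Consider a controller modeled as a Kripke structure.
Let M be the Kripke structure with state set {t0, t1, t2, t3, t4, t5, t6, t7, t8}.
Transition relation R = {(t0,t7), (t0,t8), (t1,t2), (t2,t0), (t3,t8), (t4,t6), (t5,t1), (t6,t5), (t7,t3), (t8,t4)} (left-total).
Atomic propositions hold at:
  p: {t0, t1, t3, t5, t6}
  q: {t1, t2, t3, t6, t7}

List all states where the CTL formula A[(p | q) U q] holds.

Sat(p | q) = {t0, t1, t2, t3, t5, t6, t7}
A[(p | q) U q]: least fixpoint, start Z0 = Sat(q) = {t1, t2, t3, t6, t7}, add states in Sat(p | q) with every successor in Z. Z1 = {t1, t2, t3, t5, t6, t7}; fixed.
Sat(A[(p | q) U q]) = {t1, t2, t3, t5, t6, t7}

{t1, t2, t3, t5, t6, t7}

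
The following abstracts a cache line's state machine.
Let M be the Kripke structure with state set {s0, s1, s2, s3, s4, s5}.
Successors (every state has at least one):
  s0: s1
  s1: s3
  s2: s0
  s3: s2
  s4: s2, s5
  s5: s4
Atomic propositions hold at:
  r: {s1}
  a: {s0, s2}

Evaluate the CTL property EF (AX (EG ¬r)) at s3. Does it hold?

No

Sat(¬r) = {s0, s2, s3, s4, s5}
EG ¬r: greatest fixpoint, start Z0 = {s0, s2, s3, s4, s5}, keep only states in Sat with some successor in Z. Z1 = {s2, s3, s4, s5}; Z2 = {s3, s4, s5}; Z3 = {s4, s5}; fixed.
Sat(EG ¬r) = {s4, s5}
Sat(AX (EG ¬r)) = {s : every successor in {s4, s5}} = {s5}
EF (AX (EG ¬r)): least fixpoint, start Z0 = {s5}, add states with some successor in Z. Z1 = {s4, s5}; fixed.
Sat(EF (AX (EG ¬r))) = {s4, s5}
s3 ∉ Sat(EF (AX (EG ¬r))) = {s4, s5}, so the formula does not hold at s3.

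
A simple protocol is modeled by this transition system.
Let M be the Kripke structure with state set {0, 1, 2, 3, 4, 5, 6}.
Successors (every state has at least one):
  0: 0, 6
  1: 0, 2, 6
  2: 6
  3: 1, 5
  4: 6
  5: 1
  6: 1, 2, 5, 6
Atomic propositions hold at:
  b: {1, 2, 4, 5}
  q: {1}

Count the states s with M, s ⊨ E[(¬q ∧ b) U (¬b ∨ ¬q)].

6

Sat(¬q) = {0, 2, 3, 4, 5, 6}
Sat(¬q ∧ b) = {2, 4, 5}
Sat(¬b) = {0, 3, 6}
Sat(¬b ∨ ¬q) = {0, 2, 3, 4, 5, 6}
E[(¬q ∧ b) U (¬b ∨ ¬q)]: least fixpoint, start Z0 = Sat((¬b ∨ ¬q)) = {0, 2, 3, 4, 5, 6}, add states in Sat(¬q ∧ b) with some successor in Z. Already a fixed point.
Sat(E[(¬q ∧ b) U (¬b ∨ ¬q)]) = {0, 2, 3, 4, 5, 6}
|Sat(E[(¬q ∧ b) U (¬b ∨ ¬q)])| = |{0, 2, 3, 4, 5, 6}| = 6.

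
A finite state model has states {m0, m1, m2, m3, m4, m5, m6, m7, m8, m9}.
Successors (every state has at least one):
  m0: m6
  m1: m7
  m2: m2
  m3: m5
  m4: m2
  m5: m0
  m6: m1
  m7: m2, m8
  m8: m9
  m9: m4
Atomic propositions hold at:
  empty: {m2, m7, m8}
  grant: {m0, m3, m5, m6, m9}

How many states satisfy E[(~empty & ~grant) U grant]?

5

Sat(~empty) = {m0, m1, m3, m4, m5, m6, m9}
Sat(~grant) = {m1, m2, m4, m7, m8}
Sat(~empty & ~grant) = {m1, m4}
E[(~empty & ~grant) U grant]: least fixpoint, start Z0 = Sat(grant) = {m0, m3, m5, m6, m9}, add states in Sat(~empty & ~grant) with some successor in Z. Already a fixed point.
Sat(E[(~empty & ~grant) U grant]) = {m0, m3, m5, m6, m9}
|Sat(E[(~empty & ~grant) U grant])| = |{m0, m3, m5, m6, m9}| = 5.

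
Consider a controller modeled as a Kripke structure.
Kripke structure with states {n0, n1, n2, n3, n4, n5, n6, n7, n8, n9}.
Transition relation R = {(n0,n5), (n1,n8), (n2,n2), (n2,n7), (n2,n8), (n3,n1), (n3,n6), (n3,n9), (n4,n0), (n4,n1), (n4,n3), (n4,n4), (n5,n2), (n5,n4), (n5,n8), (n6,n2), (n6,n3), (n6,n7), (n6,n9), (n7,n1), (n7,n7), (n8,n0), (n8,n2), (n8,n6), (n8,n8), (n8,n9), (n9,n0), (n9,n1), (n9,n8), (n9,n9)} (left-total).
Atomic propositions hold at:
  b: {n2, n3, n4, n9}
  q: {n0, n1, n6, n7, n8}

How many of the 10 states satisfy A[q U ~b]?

Sat(~b) = {n0, n1, n5, n6, n7, n8}
A[q U ~b]: least fixpoint, start Z0 = Sat(~b) = {n0, n1, n5, n6, n7, n8}, add states in Sat(q) with every successor in Z. Already a fixed point.
Sat(A[q U ~b]) = {n0, n1, n5, n6, n7, n8}
|Sat(A[q U ~b])| = |{n0, n1, n5, n6, n7, n8}| = 6.

6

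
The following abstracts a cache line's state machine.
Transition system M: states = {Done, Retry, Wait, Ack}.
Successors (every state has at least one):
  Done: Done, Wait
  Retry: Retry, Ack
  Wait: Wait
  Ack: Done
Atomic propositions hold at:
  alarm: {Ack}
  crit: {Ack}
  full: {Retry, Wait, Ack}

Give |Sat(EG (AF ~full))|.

2

Sat(~full) = {Done}
AF ~full: least fixpoint, start Z0 = {Done}, add states with every successor in Z. Z1 = {Done, Ack}; fixed.
Sat(AF ~full) = {Done, Ack}
EG (AF ~full): greatest fixpoint, start Z0 = {Done, Ack}, keep only states in Sat with some successor in Z. Already a fixed point.
Sat(EG (AF ~full)) = {Done, Ack}
|Sat(EG (AF ~full))| = |{Done, Ack}| = 2.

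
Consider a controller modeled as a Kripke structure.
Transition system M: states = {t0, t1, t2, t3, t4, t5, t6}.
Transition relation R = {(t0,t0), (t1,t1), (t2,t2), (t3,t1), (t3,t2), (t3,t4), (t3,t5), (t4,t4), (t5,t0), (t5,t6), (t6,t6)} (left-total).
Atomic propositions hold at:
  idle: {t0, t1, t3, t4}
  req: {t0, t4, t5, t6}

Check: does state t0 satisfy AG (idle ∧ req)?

Sat(idle ∧ req) = {t0, t4}
AG (idle ∧ req): greatest fixpoint, start Z0 = {t0, t4}, keep only states in Sat with every successor in Z. Already a fixed point.
Sat(AG (idle ∧ req)) = {t0, t4}
t0 ∈ Sat(AG (idle ∧ req)) = {t0, t4}, so the formula holds at t0.

Yes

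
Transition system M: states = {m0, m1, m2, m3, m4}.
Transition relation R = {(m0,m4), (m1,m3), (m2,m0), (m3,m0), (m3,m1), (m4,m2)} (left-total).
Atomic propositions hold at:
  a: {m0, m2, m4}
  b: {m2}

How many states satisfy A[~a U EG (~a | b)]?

Sat(~a) = {m1, m3}
Sat(~a | b) = {m1, m2, m3}
EG (~a | b): greatest fixpoint, start Z0 = {m1, m2, m3}, keep only states in Sat with some successor in Z. Z1 = {m1, m3}; fixed.
Sat(EG (~a | b)) = {m1, m3}
A[~a U EG (~a | b)]: least fixpoint, start Z0 = Sat(EG (~a | b)) = {m1, m3}, add states in Sat(~a) with every successor in Z. Already a fixed point.
Sat(A[~a U EG (~a | b)]) = {m1, m3}
|Sat(A[~a U EG (~a | b)])| = |{m1, m3}| = 2.

2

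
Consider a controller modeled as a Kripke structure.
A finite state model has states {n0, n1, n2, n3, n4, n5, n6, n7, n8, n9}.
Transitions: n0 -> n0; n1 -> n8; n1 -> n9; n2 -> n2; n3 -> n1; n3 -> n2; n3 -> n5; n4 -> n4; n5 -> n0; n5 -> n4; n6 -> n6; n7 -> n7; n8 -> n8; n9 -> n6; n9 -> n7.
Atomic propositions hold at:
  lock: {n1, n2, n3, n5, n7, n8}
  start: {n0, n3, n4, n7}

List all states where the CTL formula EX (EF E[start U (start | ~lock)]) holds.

{n0, n1, n3, n4, n5, n6, n7, n9}

Sat(~lock) = {n0, n4, n6, n9}
Sat(start | ~lock) = {n0, n3, n4, n6, n7, n9}
E[start U (start | ~lock)]: least fixpoint, start Z0 = Sat((start | ~lock)) = {n0, n3, n4, n6, n7, n9}, add states in Sat(start) with some successor in Z. Already a fixed point.
Sat(E[start U (start | ~lock)]) = {n0, n3, n4, n6, n7, n9}
EF E[start U (start | ~lock)]: least fixpoint, start Z0 = {n0, n3, n4, n6, n7, n9}, add states with some successor in Z. Z1 = {n0, n1, n3, n4, n5, n6, n7, n9}; fixed.
Sat(EF E[start U (start | ~lock)]) = {n0, n1, n3, n4, n5, n6, n7, n9}
Sat(EX (EF E[start U (start | ~lock)])) = {s : some successor in {n0, n1, n3, n4, n5, n6, n7, n9}} = {n0, n1, n3, n4, n5, n6, n7, n9}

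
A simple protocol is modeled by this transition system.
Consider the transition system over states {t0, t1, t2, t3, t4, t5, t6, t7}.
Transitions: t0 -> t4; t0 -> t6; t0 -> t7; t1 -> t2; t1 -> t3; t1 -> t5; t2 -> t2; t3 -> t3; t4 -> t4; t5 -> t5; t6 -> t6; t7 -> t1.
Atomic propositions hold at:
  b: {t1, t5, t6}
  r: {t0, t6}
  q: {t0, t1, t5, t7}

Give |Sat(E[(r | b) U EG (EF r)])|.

2

Sat(r | b) = {t0, t1, t5, t6}
EF r: least fixpoint, start Z0 = {t0, t6}, add states with some successor in Z. Already a fixed point.
Sat(EF r) = {t0, t6}
EG (EF r): greatest fixpoint, start Z0 = {t0, t6}, keep only states in Sat with some successor in Z. Already a fixed point.
Sat(EG (EF r)) = {t0, t6}
E[(r | b) U EG (EF r)]: least fixpoint, start Z0 = Sat(EG (EF r)) = {t0, t6}, add states in Sat(r | b) with some successor in Z. Already a fixed point.
Sat(E[(r | b) U EG (EF r)]) = {t0, t6}
|Sat(E[(r | b) U EG (EF r)])| = |{t0, t6}| = 2.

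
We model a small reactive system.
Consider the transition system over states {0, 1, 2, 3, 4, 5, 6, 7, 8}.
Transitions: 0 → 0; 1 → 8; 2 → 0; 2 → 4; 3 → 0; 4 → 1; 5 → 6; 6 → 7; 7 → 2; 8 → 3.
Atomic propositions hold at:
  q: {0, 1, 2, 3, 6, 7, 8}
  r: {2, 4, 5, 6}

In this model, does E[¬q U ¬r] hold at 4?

Sat(¬q) = {4, 5}
Sat(¬r) = {0, 1, 3, 7, 8}
E[¬q U ¬r]: least fixpoint, start Z0 = Sat(¬r) = {0, 1, 3, 7, 8}, add states in Sat(¬q) with some successor in Z. Z1 = {0, 1, 3, 4, 7, 8}; fixed.
Sat(E[¬q U ¬r]) = {0, 1, 3, 4, 7, 8}
4 ∈ Sat(E[¬q U ¬r]) = {0, 1, 3, 4, 7, 8}, so the formula holds at 4.

Yes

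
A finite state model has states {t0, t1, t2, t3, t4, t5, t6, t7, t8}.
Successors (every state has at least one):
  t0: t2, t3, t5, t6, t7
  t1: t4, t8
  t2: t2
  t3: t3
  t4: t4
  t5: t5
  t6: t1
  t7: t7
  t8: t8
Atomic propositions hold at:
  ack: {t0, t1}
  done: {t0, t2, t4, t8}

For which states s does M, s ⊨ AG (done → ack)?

{t3, t5, t7}

Sat(done → ack) = {t0, t1, t3, t5, t6, t7}
AG (done → ack): greatest fixpoint, start Z0 = {t0, t1, t3, t5, t6, t7}, keep only states in Sat with every successor in Z. Z1 = {t3, t5, t6, t7}; Z2 = {t3, t5, t7}; fixed.
Sat(AG (done → ack)) = {t3, t5, t7}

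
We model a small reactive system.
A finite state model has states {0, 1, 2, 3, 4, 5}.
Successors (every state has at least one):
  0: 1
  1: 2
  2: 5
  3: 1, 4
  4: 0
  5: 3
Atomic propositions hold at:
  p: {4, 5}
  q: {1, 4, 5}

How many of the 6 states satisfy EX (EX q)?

3

Sat(EX q) = {s : some successor in {1, 4, 5}} = {0, 2, 3}
Sat(EX (EX q)) = {s : some successor in {0, 2, 3}} = {1, 4, 5}
|Sat(EX (EX q))| = |{1, 4, 5}| = 3.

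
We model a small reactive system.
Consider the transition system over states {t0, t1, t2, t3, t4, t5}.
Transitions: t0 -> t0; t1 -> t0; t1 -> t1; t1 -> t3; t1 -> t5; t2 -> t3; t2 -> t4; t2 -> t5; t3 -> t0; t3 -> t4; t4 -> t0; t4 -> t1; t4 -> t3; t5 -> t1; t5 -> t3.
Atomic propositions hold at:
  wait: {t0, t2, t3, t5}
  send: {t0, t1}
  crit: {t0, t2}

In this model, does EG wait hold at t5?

Yes

EG wait: greatest fixpoint, start Z0 = {t0, t2, t3, t5}, keep only states in Sat with some successor in Z. Already a fixed point.
Sat(EG wait) = {t0, t2, t3, t5}
t5 ∈ Sat(EG wait) = {t0, t2, t3, t5}, so the formula holds at t5.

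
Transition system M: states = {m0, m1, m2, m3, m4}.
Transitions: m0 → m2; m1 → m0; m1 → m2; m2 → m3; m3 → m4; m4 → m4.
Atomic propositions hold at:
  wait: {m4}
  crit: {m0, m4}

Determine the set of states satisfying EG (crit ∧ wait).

{m4}

Sat(crit ∧ wait) = {m4}
EG (crit ∧ wait): greatest fixpoint, start Z0 = {m4}, keep only states in Sat with some successor in Z. Already a fixed point.
Sat(EG (crit ∧ wait)) = {m4}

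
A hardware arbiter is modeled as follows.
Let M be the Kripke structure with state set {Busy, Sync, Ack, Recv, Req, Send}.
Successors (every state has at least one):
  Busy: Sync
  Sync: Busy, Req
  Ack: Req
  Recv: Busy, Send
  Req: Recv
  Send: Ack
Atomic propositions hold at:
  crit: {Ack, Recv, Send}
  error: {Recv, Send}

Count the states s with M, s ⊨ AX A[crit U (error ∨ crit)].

2

Sat(error ∨ crit) = {Ack, Recv, Send}
A[crit U (error ∨ crit)]: least fixpoint, start Z0 = Sat((error ∨ crit)) = {Ack, Recv, Send}, add states in Sat(crit) with every successor in Z. Already a fixed point.
Sat(A[crit U (error ∨ crit)]) = {Ack, Recv, Send}
Sat(AX A[crit U (error ∨ crit)]) = {s : every successor in {Ack, Recv, Send}} = {Req, Send}
|Sat(AX A[crit U (error ∨ crit)])| = |{Req, Send}| = 2.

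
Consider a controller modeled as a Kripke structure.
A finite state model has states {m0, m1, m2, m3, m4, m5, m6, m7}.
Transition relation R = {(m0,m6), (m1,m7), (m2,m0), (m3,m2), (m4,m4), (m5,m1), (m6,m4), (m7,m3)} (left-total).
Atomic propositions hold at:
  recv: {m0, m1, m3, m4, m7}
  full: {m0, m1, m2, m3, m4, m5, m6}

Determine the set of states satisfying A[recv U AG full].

AG full: greatest fixpoint, start Z0 = {m0, m1, m2, m3, m4, m5, m6}, keep only states in Sat with every successor in Z. Z1 = {m0, m2, m3, m4, m5, m6}; Z2 = {m0, m2, m3, m4, m6}; fixed.
Sat(AG full) = {m0, m2, m3, m4, m6}
A[recv U AG full]: least fixpoint, start Z0 = Sat(AG full) = {m0, m2, m3, m4, m6}, add states in Sat(recv) with every successor in Z. Z1 = {m0, m2, m3, m4, m6, m7}; Z2 = {m0, m1, m2, m3, m4, m6, m7}; fixed.
Sat(A[recv U AG full]) = {m0, m1, m2, m3, m4, m6, m7}

{m0, m1, m2, m3, m4, m6, m7}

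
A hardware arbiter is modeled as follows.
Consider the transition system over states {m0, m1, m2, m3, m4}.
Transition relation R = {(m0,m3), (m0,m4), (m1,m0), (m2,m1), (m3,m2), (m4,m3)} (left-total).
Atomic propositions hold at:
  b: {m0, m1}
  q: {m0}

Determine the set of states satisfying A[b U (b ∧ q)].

{m0, m1}

Sat(b ∧ q) = {m0}
A[b U (b ∧ q)]: least fixpoint, start Z0 = Sat((b ∧ q)) = {m0}, add states in Sat(b) with every successor in Z. Z1 = {m0, m1}; fixed.
Sat(A[b U (b ∧ q)]) = {m0, m1}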